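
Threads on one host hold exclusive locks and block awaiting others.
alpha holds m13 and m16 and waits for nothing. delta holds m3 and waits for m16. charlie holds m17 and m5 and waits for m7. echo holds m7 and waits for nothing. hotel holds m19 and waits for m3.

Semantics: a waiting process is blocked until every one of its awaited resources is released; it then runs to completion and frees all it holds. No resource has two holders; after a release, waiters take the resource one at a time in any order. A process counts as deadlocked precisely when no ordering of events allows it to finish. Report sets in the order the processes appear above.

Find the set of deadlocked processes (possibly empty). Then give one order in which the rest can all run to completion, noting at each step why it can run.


Nothing here is deadlocked.
Key observation: no waiting chain loops back on itself — every chain ends at a process that waits on nothing, so everyone eventually runs.
One completion order for the rest: alpha, delta, hotel, echo, charlie.
Walking it through:
  alpha: no waits; runs immediately, freeing m13 and m16
  delta waits on m16 — all released -> runs and releases m3
  hotel waits on m3 — all released -> runs and releases m19
  echo: no waits; runs immediately, freeing m7
  charlie waits on m7 — all released -> runs and releases m17 and m5


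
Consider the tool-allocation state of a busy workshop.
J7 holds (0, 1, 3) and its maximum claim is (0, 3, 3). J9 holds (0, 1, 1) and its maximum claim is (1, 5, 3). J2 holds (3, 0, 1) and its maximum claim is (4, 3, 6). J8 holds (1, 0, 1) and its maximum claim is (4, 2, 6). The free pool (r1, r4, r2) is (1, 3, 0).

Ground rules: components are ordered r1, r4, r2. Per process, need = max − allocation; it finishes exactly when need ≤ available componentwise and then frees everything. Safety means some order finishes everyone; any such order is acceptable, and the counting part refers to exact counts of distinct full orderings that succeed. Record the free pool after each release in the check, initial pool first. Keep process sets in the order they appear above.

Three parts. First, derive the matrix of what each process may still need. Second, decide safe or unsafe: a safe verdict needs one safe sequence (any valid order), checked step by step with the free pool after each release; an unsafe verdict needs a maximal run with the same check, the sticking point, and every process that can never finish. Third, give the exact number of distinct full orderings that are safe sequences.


(1) Need matrix, components ordered r1, r4, r2:
  J7: (0, 2, 0)
  J9: (1, 4, 2)
  J2: (1, 3, 5)
  J8: (3, 2, 5)
(2) The state is UNSAFE.
Key observation: no order helps: past J7, J9, the free pool tops out at (1, 5, 4), below what each blocked process needs in r2.
A maximal execution: J7, J9 — then nothing else fits. Check, step by step:
  pool = (1, 3, 0)
  J7 needs (0, 2, 0) <= (1, 3, 0) -> finishes; pool += (0, 1, 3) = (1, 4, 3)
  J9 needs (1, 4, 2) <= (1, 4, 3) -> finishes; pool += (0, 1, 1) = (1, 5, 4)
  J2 still needs (1, 3, 5) but only (1, 5, 4) is free — short on r2
  J8 still needs (3, 2, 5) but only (1, 5, 4) is free — short on r1 and r2
Never able to finish: J2 and J8.
(3) Precisely 0 of the possible complete orderings are safe sequences.


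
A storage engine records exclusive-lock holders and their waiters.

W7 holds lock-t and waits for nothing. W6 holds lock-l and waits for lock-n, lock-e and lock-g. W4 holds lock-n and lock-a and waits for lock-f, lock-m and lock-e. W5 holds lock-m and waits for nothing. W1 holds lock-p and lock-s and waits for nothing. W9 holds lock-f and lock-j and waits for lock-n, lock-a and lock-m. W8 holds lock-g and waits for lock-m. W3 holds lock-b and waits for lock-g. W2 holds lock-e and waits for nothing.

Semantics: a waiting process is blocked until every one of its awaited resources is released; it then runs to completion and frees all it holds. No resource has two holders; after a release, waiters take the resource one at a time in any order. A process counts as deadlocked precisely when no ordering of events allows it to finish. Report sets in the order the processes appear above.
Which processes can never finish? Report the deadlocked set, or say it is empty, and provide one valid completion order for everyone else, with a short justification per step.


Deadlocked set: W6, W4 and W9.
Key observation: the knot is the closed ring of waits W4 -> W9 -> W4; W6 waits into the deadlock from upstream.
A valid finishing order for the others: W2, W7, W5, W8, W3, W1.
Verifying each step:
  W2 waits on nothing -> runs at once and releases lock-e
  W7 waits on nothing -> runs at once and releases lock-t
  W5 waits on nothing -> runs at once and releases lock-m
  W8 waits on lock-m — all released -> runs and releases lock-g
  W3 waits on lock-g — all released -> runs and releases lock-b
  W1 waits on nothing -> runs at once and releases lock-p and lock-s


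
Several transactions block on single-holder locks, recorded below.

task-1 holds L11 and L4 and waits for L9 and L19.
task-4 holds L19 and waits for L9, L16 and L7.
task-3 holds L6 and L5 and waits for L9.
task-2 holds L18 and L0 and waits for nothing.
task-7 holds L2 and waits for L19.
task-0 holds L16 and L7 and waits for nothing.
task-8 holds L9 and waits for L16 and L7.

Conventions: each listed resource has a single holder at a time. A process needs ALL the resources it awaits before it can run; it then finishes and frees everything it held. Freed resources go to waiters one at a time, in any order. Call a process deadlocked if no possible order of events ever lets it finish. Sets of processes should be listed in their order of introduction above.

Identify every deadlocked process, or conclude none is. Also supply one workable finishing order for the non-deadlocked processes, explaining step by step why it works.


The deadlocked set is empty.
Key observation: all waits point, directly or indirectly, at processes that can finish, so nothing is permanently blocked.
A valid finishing order for the others: task-0, task-8, task-4, task-2, task-7, task-1, task-3.
Step-by-step check:
  run task-0 (it waits on nothing); releases L16 and L7
  task-8 waits on L16 and L7 — all released -> runs and releases L9
  task-4 waits on L9, L16 and L7 — all released -> runs and releases L19
  run task-2 (it waits on nothing); releases L18 and L0
  task-7 waits on L19 — all released -> runs and releases L2
  task-1 waits on L9 and L19 — all released -> runs and releases L11 and L4
  task-3 waits on L9 — all released -> runs and releases L6 and L5


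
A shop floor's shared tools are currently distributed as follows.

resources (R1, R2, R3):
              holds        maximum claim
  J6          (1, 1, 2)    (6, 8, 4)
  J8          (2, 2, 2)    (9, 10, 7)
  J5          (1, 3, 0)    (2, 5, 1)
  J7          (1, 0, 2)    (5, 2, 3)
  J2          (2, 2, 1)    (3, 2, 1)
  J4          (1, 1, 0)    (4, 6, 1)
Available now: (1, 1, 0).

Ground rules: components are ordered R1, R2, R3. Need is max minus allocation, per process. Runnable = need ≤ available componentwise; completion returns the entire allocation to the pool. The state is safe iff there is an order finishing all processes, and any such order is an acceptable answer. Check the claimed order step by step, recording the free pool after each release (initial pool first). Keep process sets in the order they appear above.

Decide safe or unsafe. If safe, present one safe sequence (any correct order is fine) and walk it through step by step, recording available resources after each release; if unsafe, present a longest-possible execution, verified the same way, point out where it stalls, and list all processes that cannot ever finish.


SAFE, for example via the order J2, J5, J4, J7, J6, J8.
Key observation: the first exact fit in this order is J2 — it needs (1, 0, 0) with (1, 1, 0) free, meeting a requested resource to the last unit.
Walking it through:
  pool = (1, 1, 0)
  J2: need (1, 0, 0) fits (1, 1, 0); releases (2, 2, 1), pool now (3, 3, 1)
  J5: need (1, 2, 1) fits (3, 3, 1); releases (1, 3, 0), pool now (4, 6, 1)
  J4: need (3, 5, 1) fits (4, 6, 1); releases (1, 1, 0), pool now (5, 7, 1)
  J7: need (4, 2, 1) fits (5, 7, 1); releases (1, 0, 2), pool now (6, 7, 3)
  J6: need (5, 7, 2) fits (6, 7, 3); releases (1, 1, 2), pool now (7, 8, 5)
  J8: need (7, 8, 5) fits (7, 8, 5); releases (2, 2, 2), pool now (9, 10, 7)


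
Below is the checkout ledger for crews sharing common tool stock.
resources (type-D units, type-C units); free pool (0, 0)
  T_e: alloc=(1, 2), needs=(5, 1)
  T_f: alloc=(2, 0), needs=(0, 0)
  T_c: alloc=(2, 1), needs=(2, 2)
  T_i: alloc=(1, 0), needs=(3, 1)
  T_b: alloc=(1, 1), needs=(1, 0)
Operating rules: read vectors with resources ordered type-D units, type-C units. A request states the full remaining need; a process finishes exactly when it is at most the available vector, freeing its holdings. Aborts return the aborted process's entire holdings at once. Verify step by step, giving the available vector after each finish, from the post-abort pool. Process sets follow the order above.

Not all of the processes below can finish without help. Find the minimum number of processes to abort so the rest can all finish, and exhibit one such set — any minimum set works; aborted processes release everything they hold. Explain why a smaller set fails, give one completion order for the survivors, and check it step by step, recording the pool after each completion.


Minimum abort set: T_e.
Key observation: the deadlocked T_c becomes finishable only because T_e released (1, 2); it completes at step 4 below.
Why nothing smaller works: aborting no one leaves the state deadlocked as given.
The survivors complete as T_f, T_i, T_b, T_c. Walking it through (starting from the post-abort pool):
  pool = (1, 2)
  T_f: need (0, 0) fits (1, 2); releases (2, 0), pool now (3, 2)
  T_i: need (3, 1) fits (3, 2); releases (1, 0), pool now (4, 2)
  T_b: need (1, 0) fits (4, 2); releases (1, 1), pool now (5, 3)
  T_c: need (2, 2) fits (5, 3); releases (2, 1), pool now (7, 4)


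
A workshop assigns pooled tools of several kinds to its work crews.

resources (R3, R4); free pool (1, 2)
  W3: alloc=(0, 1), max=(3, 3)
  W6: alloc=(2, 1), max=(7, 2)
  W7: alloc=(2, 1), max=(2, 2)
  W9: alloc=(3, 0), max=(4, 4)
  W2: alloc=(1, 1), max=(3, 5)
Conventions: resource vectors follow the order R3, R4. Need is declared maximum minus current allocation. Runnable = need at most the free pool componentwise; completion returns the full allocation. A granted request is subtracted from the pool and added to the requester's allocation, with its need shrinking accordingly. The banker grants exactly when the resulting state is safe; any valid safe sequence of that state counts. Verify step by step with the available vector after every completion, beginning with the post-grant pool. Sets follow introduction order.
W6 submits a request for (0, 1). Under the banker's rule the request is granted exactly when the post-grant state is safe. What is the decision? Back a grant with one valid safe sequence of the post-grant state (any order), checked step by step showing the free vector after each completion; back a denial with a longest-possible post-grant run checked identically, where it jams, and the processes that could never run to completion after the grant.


DENY. Granting would leave the state unsafe.
Key observation: after W7, W3 the pool peaks at (3, 3), and each blocked process is short somewhere: W6 on R3; W9 on R4; W2 on R4.
On the post-grant state, W7, W3 is a maximal run — nothing extends it. Step-by-step check:
  pool = (1, 1)
  run W7 (needs (0, 1), free (1, 1)); after release of (2, 1) the pool is (3, 2)
  run W3 (needs (3, 2), free (3, 2)); after release of (0, 1) the pool is (3, 3)
  W6 cannot run: need (5, 0) vs free (3, 3) (insufficient R3)
  W9 cannot run: need (1, 4) vs free (3, 3) (insufficient R4)
  W2 cannot run: need (2, 4) vs free (3, 3) (insufficient R4)
Processes that could never finish after the grant: W6, W9 and W2.


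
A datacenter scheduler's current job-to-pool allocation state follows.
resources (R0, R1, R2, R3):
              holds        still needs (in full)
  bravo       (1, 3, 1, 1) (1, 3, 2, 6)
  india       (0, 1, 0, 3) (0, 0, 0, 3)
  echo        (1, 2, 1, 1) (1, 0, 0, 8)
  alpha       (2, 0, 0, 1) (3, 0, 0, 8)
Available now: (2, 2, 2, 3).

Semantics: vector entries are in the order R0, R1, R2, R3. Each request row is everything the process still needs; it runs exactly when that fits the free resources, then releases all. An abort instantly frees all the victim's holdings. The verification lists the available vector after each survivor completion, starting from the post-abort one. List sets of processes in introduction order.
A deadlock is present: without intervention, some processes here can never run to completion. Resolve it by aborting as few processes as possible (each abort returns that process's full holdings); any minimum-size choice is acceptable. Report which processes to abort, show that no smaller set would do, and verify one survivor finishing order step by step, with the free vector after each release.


Minimum abort set: echo.
Key observation: no ordering could ever have run alpha before the abort of echo; with (1, 2, 1, 1) back in the pool it fits at step 3.
Why nothing smaller works: aborting no one leaves the state deadlocked as given.
One survivor order: india, bravo, alpha. Verifying each step (post-abort pool first):
  pool = (3, 4, 3, 4)
  run india (needs (0, 0, 0, 3), free (3, 4, 3, 4)); after release of (0, 1, 0, 3) the pool is (3, 5, 3, 7)
  run bravo (needs (1, 3, 2, 6), free (3, 5, 3, 7)); after release of (1, 3, 1, 1) the pool is (4, 8, 4, 8)
  run alpha (needs (3, 0, 0, 8), free (4, 8, 4, 8)); after release of (2, 0, 0, 1) the pool is (6, 8, 4, 9)


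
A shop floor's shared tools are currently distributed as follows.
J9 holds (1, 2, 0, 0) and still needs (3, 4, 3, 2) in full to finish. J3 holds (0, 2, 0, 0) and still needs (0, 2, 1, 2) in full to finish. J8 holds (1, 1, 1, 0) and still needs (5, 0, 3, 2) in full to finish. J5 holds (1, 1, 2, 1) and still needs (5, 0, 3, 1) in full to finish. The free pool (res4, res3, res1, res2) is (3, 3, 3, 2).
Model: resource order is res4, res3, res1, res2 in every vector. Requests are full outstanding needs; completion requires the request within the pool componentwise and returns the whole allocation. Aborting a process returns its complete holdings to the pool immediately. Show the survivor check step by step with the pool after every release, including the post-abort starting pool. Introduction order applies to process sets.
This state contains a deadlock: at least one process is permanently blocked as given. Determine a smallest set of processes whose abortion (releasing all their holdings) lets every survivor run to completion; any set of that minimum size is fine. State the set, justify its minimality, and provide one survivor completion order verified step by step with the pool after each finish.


The answer: abort J8.
Key observation: J5 had no path to completion before; after the abort of J8 ((1, 1, 1, 0) returned), step 3 is where it fits.
Minimality: the empty abort set fails — the state is deadlocked as it stands.
One survivor order: J9, J3, J5. Check, step by step (post-abort pool first):
  pool = (4, 4, 4, 2)
  J9 needs (3, 4, 3, 2) <= (4, 4, 4, 2) -> finishes; pool += (1, 2, 0, 0) = (5, 6, 4, 2)
  J3 needs (0, 2, 1, 2) <= (5, 6, 4, 2) -> finishes; pool += (0, 2, 0, 0) = (5, 8, 4, 2)
  J5 needs (5, 0, 3, 1) <= (5, 8, 4, 2) -> finishes; pool += (1, 1, 2, 1) = (6, 9, 6, 3)


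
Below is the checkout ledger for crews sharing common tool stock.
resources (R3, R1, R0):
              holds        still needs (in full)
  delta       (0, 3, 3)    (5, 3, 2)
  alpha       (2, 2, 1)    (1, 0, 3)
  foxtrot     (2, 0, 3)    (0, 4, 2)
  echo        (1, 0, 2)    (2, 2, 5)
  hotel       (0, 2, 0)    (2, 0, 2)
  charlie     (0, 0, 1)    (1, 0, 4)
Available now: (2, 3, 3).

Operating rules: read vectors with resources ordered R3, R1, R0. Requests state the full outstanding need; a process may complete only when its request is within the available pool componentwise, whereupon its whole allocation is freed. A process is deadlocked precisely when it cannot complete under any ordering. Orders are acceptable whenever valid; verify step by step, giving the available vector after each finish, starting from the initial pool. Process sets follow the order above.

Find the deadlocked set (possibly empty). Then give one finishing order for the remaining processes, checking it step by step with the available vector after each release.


The deadlocked set is empty.
Key observation: alpha fits the free pool immediately, and its release cascades until everyone finishes.
One completion order for the rest: alpha, foxtrot, hotel, echo, delta, charlie. Check, step by step:
  pool = (2, 3, 3)
  alpha needs (1, 0, 3) <= (2, 3, 3) -> finishes; pool += (2, 2, 1) = (4, 5, 4)
  foxtrot needs (0, 4, 2) <= (4, 5, 4) -> finishes; pool += (2, 0, 3) = (6, 5, 7)
  hotel needs (2, 0, 2) <= (6, 5, 7) -> finishes; pool += (0, 2, 0) = (6, 7, 7)
  echo needs (2, 2, 5) <= (6, 7, 7) -> finishes; pool += (1, 0, 2) = (7, 7, 9)
  delta needs (5, 3, 2) <= (7, 7, 9) -> finishes; pool += (0, 3, 3) = (7, 10, 12)
  charlie needs (1, 0, 4) <= (7, 10, 12) -> finishes; pool += (0, 0, 1) = (7, 10, 13)


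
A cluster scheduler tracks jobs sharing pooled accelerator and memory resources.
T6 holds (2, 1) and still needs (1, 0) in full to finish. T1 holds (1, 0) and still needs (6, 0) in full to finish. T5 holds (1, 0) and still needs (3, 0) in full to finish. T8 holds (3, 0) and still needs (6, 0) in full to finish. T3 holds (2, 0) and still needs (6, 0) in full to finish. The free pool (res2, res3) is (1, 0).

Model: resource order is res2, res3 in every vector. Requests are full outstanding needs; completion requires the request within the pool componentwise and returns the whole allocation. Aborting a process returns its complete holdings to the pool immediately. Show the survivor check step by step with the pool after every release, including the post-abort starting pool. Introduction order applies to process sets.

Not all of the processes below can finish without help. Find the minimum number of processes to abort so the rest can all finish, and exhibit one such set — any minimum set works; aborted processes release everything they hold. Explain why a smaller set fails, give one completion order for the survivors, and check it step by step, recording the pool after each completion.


Minimum abort set: T3.
Key observation: before aborting T3, T8 was permanently blocked — no order could ever run it; afterwards it completes at step 3.
No smaller set exists: with zero aborts the deadlock remains.
Survivors finish in the order: T6, T5, T8, T1. Verifying each step (pool after the aborts first):
  pool = (3, 0)
  T6: need (1, 0) fits (3, 0); releases (2, 1), pool now (5, 1)
  T5: need (3, 0) fits (5, 1); releases (1, 0), pool now (6, 1)
  T8: need (6, 0) fits (6, 1); releases (3, 0), pool now (9, 1)
  T1: need (6, 0) fits (9, 1); releases (1, 0), pool now (10, 1)


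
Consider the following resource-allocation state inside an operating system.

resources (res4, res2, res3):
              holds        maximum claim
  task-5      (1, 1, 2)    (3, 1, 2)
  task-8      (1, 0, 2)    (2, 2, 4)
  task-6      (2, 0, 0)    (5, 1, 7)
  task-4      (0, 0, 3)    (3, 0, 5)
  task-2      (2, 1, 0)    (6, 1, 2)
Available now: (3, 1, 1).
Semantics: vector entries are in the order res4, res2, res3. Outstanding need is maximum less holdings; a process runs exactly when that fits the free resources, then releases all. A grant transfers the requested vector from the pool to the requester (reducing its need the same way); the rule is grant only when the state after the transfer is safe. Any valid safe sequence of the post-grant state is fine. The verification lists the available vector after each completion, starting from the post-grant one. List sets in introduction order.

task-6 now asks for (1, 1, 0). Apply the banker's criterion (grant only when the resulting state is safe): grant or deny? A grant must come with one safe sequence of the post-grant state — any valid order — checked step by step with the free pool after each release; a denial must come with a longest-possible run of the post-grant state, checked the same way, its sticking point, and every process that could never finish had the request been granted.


DENY — the pretend-granted state is unsafe.
Key observation: after task-5, task-4 the pool peaks at (3, 1, 6), and each blocked process is short somewhere: task-8 on res2; task-6 on res3; task-2 on res4.
Pretend the grant happened; the run task-5, task-4 goes as far as possible. Step-by-step check:
  pool = (2, 0, 1)
  task-5 needs (2, 0, 0) <= (2, 0, 1) -> finishes; pool += (1, 1, 2) = (3, 1, 3)
  task-4 needs (3, 0, 2) <= (3, 1, 3) -> finishes; pool += (0, 0, 3) = (3, 1, 6)
  task-8 cannot run: need (1, 2, 2) vs free (3, 1, 6) (insufficient res2)
  task-6 cannot run: need (2, 0, 7) vs free (3, 1, 6) (insufficient res3)
  task-2 cannot run: need (4, 0, 2) vs free (3, 1, 6) (insufficient res4)
Had the request been granted, task-8, task-6 and task-2 could never finish.


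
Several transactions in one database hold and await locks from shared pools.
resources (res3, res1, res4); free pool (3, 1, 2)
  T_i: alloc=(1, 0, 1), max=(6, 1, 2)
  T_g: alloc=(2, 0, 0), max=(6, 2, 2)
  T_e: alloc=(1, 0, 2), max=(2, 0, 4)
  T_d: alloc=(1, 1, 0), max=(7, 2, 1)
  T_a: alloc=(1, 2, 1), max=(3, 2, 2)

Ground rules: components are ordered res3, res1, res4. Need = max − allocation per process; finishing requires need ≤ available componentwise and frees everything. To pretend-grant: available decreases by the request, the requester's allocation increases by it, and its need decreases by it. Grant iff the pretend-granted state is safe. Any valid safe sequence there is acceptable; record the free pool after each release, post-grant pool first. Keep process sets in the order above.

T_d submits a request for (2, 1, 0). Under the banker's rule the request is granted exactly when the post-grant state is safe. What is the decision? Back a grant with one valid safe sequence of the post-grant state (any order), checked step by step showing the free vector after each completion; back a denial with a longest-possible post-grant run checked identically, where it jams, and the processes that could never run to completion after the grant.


DENY: after the grant no complete ordering would exist.
Key observation: even finishing T_e, T_a leaves just (3, 2, 5) free — too little res3 for any of the remaining processes.
After a pretend grant, a maximal execution: T_e, T_a — then nothing else fits. Verifying each step:
  pool = (1, 0, 2)
  run T_e (needs (1, 0, 2), free (1, 0, 2)); after release of (1, 0, 2) the pool is (2, 0, 4)
  run T_a (needs (2, 0, 1), free (2, 0, 4)); after release of (1, 2, 1) the pool is (3, 2, 5)
  blocked: T_i wants (5, 1, 1), pool (3, 2, 5) — not enough res3
  blocked: T_g wants (4, 2, 2), pool (3, 2, 5) — not enough res3
  blocked: T_d wants (4, 0, 1), pool (3, 2, 5) — not enough res3
Processes that could never finish after the grant: T_i, T_g and T_d.


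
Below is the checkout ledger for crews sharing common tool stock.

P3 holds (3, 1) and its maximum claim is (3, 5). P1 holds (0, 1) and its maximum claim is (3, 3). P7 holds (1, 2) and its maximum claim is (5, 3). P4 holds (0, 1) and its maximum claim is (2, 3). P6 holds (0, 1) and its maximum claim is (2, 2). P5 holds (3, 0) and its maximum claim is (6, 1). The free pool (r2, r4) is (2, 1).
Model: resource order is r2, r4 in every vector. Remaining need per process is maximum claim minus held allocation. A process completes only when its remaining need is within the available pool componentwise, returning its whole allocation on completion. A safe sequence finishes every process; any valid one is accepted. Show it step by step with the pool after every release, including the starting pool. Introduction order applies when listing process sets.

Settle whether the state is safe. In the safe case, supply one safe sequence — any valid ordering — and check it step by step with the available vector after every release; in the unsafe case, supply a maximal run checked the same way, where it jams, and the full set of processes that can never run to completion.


UNSAFE.
Key observation: after P6, P4 the pool peaks at (2, 3), and each blocked process is short somewhere: P3 on r4; P1 on r2; P7 on r2; P5 on r2.
A maximal execution: P6, P4 — then nothing else fits. Verifying each step:
  pool = (2, 1)
  P6 needs (2, 1) <= (2, 1) -> finishes; pool += (0, 1) = (2, 2)
  P4 needs (2, 2) <= (2, 2) -> finishes; pool += (0, 1) = (2, 3)
  P3 still needs (0, 4) but only (2, 3) is free — short on r4
  P1 still needs (3, 2) but only (2, 3) is free — short on r2
  P7 still needs (4, 1) but only (2, 3) is free — short on r2
  P5 still needs (3, 1) but only (2, 3) is free — short on r2
Permanently blocked: P3, P1, P7 and P5.


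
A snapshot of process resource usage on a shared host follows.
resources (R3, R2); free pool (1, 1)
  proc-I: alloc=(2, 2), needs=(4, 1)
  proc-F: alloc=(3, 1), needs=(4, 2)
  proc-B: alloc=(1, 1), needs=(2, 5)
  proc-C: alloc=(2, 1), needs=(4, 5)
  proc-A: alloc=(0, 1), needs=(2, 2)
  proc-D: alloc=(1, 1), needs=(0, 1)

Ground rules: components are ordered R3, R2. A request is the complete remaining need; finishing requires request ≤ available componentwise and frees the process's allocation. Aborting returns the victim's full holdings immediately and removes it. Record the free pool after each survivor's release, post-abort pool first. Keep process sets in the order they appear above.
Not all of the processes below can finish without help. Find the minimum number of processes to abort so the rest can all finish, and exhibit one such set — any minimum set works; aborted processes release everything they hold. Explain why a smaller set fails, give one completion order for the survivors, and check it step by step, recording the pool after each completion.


Abort proc-I.
Key observation: no ordering could ever have run proc-F before the abort of proc-I; with (2, 2) back in the pool it fits at step 2.
Minimality: the empty abort set fails — the state is deadlocked as it stands.
Survivors finish in the order: proc-D, proc-F, proc-B, proc-C, proc-A. Verifying each step (pool after the aborts first):
  pool = (3, 3)
  run proc-D (needs (0, 1), free (3, 3)); after release of (1, 1) the pool is (4, 4)
  run proc-F (needs (4, 2), free (4, 4)); after release of (3, 1) the pool is (7, 5)
  run proc-B (needs (2, 5), free (7, 5)); after release of (1, 1) the pool is (8, 6)
  run proc-C (needs (4, 5), free (8, 6)); after release of (2, 1) the pool is (10, 7)
  run proc-A (needs (2, 2), free (10, 7)); after release of (0, 1) the pool is (10, 8)


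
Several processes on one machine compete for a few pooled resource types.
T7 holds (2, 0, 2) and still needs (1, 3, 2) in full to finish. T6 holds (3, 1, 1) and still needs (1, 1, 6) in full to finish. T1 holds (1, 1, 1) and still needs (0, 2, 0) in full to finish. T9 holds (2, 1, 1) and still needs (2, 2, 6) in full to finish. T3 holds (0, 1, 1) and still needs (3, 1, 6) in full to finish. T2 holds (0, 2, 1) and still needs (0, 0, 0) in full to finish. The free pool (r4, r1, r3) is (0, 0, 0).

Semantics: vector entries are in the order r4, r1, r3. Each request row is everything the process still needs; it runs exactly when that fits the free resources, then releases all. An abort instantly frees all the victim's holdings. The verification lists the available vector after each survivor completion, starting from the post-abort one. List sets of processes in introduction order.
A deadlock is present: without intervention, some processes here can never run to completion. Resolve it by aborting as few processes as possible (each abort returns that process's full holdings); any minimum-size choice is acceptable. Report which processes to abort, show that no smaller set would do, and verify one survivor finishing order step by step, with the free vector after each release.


Minimum abort set: T6 and T9.
Key observation: T3 could never have finished before the abort; with (5, 2, 2) returned by T6 and T9, it fits at step 4.
Why nothing smaller works — every single abort fails: T7 alone leaves T6 blocked (short on r3); T6 alone leaves T9 blocked (short on r3); T1 alone leaves T6 blocked (short on r3); T9 alone leaves T6 blocked (short on r3); T3 alone leaves T6 blocked (short on r3); T2 alone leaves T6 blocked (short on r3).
One survivor order: T1, T2, T7, T3. Verifying each step (post-abort pool first):
  pool = (5, 2, 2)
  T1: need (0, 2, 0) fits (5, 2, 2); releases (1, 1, 1), pool now (6, 3, 3)
  T2: need (0, 0, 0) fits (6, 3, 3); releases (0, 2, 1), pool now (6, 5, 4)
  T7: need (1, 3, 2) fits (6, 5, 4); releases (2, 0, 2), pool now (8, 5, 6)
  T3: need (3, 1, 6) fits (8, 5, 6); releases (0, 1, 1), pool now (8, 6, 7)


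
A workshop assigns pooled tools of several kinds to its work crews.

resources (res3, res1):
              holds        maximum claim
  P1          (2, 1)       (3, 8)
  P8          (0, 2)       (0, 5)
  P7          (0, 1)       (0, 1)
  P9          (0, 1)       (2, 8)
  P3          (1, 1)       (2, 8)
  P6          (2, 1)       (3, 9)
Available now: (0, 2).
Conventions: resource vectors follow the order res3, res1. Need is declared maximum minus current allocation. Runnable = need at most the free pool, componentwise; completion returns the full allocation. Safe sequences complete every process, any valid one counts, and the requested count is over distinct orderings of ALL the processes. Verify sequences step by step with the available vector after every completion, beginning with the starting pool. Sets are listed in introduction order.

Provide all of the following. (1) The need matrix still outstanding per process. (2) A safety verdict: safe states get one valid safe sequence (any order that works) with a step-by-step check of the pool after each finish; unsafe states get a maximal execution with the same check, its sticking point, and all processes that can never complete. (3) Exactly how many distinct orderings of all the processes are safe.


(1) Need matrix, components ordered res3, res1:
  P1: (1, 7)
  P8: (0, 3)
  P7: (0, 0)
  P9: (2, 7)
  P3: (1, 7)
  P6: (1, 8)
(2) UNSAFE — no complete ordering exists.
Key observation: the wall is res3: completing P7, P8 brings the pool only to (0, 5), and all the rest need more.
A maximal execution: P7, P8 — then nothing else fits. Walking it through:
  pool = (0, 2)
  P7 needs (0, 0) <= (0, 2) -> finishes; pool += (0, 1) = (0, 3)
  P8 needs (0, 3) <= (0, 3) -> finishes; pool += (0, 2) = (0, 5)
  P1 cannot run: need (1, 7) vs free (0, 5) (insufficient res3 and res1)
  P9 cannot run: need (2, 7) vs free (0, 5) (insufficient res3 and res1)
  P3 cannot run: need (1, 7) vs free (0, 5) (insufficient res3 and res1)
  P6 cannot run: need (1, 8) vs free (0, 5) (insufficient res3 and res1)
Permanently blocked: P1, P9, P3 and P6.
(3) Precisely 0 of the possible complete orderings are safe sequences.


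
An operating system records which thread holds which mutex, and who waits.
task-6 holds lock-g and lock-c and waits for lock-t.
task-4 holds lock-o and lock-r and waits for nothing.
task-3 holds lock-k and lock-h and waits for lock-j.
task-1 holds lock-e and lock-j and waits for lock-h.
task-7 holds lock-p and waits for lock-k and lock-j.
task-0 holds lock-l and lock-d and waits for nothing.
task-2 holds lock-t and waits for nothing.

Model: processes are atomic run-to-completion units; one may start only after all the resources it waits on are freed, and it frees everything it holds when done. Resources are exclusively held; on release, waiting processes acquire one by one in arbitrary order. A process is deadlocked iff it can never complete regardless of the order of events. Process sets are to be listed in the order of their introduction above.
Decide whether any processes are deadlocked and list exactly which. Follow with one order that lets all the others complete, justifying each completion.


Deadlocked: task-3, task-1 and task-7.
Key observation: task-3 -> task-1 -> task-3 is a circular wait — nothing in it can go first; task-7 waits into the deadlock from upstream.
A valid finishing order for the others: task-2, task-4, task-0, task-6.
Step-by-step check:
  task-2: no waits; runs immediately, freeing lock-t
  task-4: no waits; runs immediately, freeing lock-o and lock-r
  task-0: no waits; runs immediately, freeing lock-l and lock-d
  task-6 waits on lock-t — all released -> runs and releases lock-g and lock-c


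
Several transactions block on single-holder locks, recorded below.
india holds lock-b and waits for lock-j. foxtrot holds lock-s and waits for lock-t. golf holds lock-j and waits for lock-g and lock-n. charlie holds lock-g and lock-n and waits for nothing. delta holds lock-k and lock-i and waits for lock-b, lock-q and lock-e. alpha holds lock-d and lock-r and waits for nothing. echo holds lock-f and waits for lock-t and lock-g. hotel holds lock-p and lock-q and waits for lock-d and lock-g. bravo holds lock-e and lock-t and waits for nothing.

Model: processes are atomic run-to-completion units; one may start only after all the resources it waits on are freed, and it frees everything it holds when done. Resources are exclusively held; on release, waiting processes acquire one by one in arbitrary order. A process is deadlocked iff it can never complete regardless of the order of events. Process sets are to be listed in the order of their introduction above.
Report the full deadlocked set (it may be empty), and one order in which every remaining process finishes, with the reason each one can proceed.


No process is deadlocked.
Key observation: no waiting chain loops back on itself — every chain ends at a process that waits on nothing, so everyone eventually runs.
One completion order for the rest: charlie, alpha, bravo, golf, echo, india, foxtrot, hotel, delta.
Verifying each step:
  run charlie (it waits on nothing); releases lock-g and lock-n
  run alpha (it waits on nothing); releases lock-d and lock-r
  run bravo (it waits on nothing); releases lock-e and lock-t
  golf waits on lock-g and lock-n — all released -> runs and releases lock-j
  echo waits on lock-t and lock-g — all released -> runs and releases lock-f
  india waits on lock-j — all released -> runs and releases lock-b
  foxtrot waits on lock-t — all released -> runs and releases lock-s
  hotel waits on lock-d and lock-g — all released -> runs and releases lock-p and lock-q
  delta waits on lock-b, lock-q and lock-e — all released -> runs and releases lock-k and lock-i


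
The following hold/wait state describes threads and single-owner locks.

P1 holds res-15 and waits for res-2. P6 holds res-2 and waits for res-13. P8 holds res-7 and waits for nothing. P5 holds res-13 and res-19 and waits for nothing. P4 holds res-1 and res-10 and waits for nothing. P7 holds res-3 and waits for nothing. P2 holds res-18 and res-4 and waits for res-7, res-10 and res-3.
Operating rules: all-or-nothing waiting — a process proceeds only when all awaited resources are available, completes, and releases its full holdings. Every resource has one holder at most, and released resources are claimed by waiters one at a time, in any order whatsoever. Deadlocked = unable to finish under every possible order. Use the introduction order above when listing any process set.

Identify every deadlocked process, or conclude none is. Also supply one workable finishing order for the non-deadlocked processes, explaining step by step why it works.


The deadlocked set is empty.
Key observation: there is no circular wait here — follow any chain and it reaches a process that is free to run now.
One completion order for the rest: P7, P5, P4, P8, P2, P6, P1.
Step-by-step check:
  P7 waits on nothing -> runs at once and releases res-3
  P5 waits on nothing -> runs at once and releases res-13 and res-19
  P4 waits on nothing -> runs at once and releases res-1 and res-10
  P8 waits on nothing -> runs at once and releases res-7
  P2: everything it awaited (res-7, res-10 and res-3) is free; runs, freeing res-18 and res-4
  P6: everything it awaited (res-13) is free; runs, freeing res-2
  P1: everything it awaited (res-2) is free; runs, freeing res-15


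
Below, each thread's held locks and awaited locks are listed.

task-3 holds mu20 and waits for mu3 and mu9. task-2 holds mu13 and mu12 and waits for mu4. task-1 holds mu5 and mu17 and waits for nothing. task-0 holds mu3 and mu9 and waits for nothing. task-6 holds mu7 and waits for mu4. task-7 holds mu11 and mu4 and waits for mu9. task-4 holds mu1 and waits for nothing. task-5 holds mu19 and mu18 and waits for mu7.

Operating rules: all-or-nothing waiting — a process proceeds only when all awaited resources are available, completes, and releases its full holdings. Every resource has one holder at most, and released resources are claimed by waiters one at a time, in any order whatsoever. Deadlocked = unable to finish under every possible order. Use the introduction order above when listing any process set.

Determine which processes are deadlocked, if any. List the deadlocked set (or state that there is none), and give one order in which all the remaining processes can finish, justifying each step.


Nothing here is deadlocked.
Key observation: the waits form no ring: some process can always run, and its releases unblock the others one by one.
A valid finishing order for the others: task-1, task-0, task-7, task-3, task-6, task-2, task-4, task-5.
Verifying each step:
  run task-1 (it waits on nothing); releases mu5 and mu17
  run task-0 (it waits on nothing); releases mu3 and mu9
  task-7 waits on mu9 — all released -> runs and releases mu11 and mu4
  task-3 waits on mu3 and mu9 — all released -> runs and releases mu20
  task-6 waits on mu4 — all released -> runs and releases mu7
  task-2 waits on mu4 — all released -> runs and releases mu13 and mu12
  run task-4 (it waits on nothing); releases mu1
  task-5 waits on mu7 — all released -> runs and releases mu19 and mu18


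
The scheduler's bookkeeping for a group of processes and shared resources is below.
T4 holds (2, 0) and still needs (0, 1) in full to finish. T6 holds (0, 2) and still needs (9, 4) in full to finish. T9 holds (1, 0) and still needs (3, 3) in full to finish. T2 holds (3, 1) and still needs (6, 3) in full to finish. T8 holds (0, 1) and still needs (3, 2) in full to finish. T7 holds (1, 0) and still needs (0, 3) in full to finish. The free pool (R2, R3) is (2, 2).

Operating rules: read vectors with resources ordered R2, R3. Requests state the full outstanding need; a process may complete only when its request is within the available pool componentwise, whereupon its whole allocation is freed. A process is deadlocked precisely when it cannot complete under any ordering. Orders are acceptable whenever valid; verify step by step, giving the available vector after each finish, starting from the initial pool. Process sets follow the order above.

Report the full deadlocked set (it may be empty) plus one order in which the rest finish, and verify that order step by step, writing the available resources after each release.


No process is deadlocked.
Key observation: T4 can run right away; the returned allocation unlocks the remaining processes in turn.
The rest can finish in the order T4, T8, T9, T7, T2, T6. Step-by-step check:
  pool = (2, 2)
  run T4 (needs (0, 1), free (2, 2)); after release of (2, 0) the pool is (4, 2)
  run T8 (needs (3, 2), free (4, 2)); after release of (0, 1) the pool is (4, 3)
  run T9 (needs (3, 3), free (4, 3)); after release of (1, 0) the pool is (5, 3)
  run T7 (needs (0, 3), free (5, 3)); after release of (1, 0) the pool is (6, 3)
  run T2 (needs (6, 3), free (6, 3)); after release of (3, 1) the pool is (9, 4)
  run T6 (needs (9, 4), free (9, 4)); after release of (0, 2) the pool is (9, 6)


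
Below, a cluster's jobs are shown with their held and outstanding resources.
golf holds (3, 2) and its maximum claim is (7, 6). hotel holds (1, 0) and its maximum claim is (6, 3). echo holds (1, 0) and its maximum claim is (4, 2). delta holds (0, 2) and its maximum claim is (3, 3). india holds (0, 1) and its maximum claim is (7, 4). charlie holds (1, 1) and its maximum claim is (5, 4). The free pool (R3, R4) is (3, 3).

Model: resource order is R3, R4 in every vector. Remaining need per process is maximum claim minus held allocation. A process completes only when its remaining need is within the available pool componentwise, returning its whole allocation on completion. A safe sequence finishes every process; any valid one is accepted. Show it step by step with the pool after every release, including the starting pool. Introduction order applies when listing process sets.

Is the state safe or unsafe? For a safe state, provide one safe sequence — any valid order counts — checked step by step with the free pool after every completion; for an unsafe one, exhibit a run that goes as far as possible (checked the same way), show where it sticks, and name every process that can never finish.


SAFE, for example via the order echo, delta, charlie, golf, hotel, india.
Key observation: at echo the run first touches a limit — (3, 2) against (3, 3), exact on a resource it actually requests.
Step-by-step check:
  pool = (3, 3)
  run echo (needs (3, 2), free (3, 3)); after release of (1, 0) the pool is (4, 3)
  run delta (needs (3, 1), free (4, 3)); after release of (0, 2) the pool is (4, 5)
  run charlie (needs (4, 3), free (4, 5)); after release of (1, 1) the pool is (5, 6)
  run golf (needs (4, 4), free (5, 6)); after release of (3, 2) the pool is (8, 8)
  run hotel (needs (5, 3), free (8, 8)); after release of (1, 0) the pool is (9, 8)
  run india (needs (7, 3), free (9, 8)); after release of (0, 1) the pool is (9, 9)
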